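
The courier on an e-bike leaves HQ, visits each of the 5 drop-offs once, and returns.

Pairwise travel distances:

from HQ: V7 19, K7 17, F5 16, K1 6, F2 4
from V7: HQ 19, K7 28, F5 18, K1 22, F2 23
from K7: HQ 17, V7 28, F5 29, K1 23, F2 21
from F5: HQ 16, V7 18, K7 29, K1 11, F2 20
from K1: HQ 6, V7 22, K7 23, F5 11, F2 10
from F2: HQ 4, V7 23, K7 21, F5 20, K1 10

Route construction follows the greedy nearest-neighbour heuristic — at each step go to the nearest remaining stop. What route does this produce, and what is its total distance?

88 along HQ → F2 → K1 → F5 → V7 → K7 → HQ.

HQ → [F2:4 / K1:6 / F5:16 / K7:17 / V7:19] → F2 (4)
F2 → [K1:10 / F5:20 / K7:21 / V7:23] → K1 (10)
K1 → [F5:11 / V7:22 / K7:23] → F5 (11)
F5 → [V7:18 / K7:29] → V7 (18)
V7 → [K7:28] → K7 (28)
Return K7→HQ: 17.
Total = 4 + 10 + 11 + 18 + 28 + 17 = 88.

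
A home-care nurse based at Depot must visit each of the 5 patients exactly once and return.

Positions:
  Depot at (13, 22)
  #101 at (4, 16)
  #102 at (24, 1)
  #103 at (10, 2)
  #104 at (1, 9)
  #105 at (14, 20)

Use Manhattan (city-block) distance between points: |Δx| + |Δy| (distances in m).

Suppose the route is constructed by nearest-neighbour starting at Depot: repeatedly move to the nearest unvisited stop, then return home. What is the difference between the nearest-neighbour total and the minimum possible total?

Depot: #105=3, #101=15, #103=23, #104=25, #102=32 ⇒ #105
#105: #101=14, #103=22, #104=24, #102=29 ⇒ #101
#101: #104=10, #103=20, #102=35 ⇒ #104
#104: #103=16, #102=31 ⇒ #103
#103: #102=15 ⇒ #102
NN route Depot → #105 → #101 → #104 → #103 → #102 → Depot costs 90.
Optimal: Depot → #101 → #104 → #103 → #102 → #105 → Depot costs 88 (by enumerating all 60 distinct tours).
Excess = 90 − 88 = 2.

The nearest-neighbour route is 2 m longer than optimal.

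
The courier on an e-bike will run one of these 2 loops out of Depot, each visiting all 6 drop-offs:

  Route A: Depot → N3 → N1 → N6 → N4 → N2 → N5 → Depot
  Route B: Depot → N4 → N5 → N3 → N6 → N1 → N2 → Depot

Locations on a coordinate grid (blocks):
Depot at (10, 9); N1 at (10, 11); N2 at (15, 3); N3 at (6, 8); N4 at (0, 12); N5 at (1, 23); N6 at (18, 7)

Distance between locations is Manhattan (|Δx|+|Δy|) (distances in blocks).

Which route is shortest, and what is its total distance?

Route A: 5 + 7 + 12 + 23 + 24 + 34 + 23 = 128
Route B: 13 + 12 + 20 + 13 + 12 + 13 + 11 = 94

94 blocks — Route B is the shortest.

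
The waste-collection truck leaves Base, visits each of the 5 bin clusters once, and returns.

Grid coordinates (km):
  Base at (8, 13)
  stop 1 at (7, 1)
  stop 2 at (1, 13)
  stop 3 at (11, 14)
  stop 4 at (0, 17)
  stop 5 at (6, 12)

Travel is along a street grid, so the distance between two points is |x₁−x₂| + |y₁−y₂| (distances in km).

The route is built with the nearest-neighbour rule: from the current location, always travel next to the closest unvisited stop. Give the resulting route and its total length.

At Base the remaining stops are stop 5 3, stop 3 4, stop 2 7, stop 4 12, stop 1 13; go to stop 5.
At stop 5 the remaining stops are stop 2 6, stop 3 7, stop 4 11, stop 1 12; go to stop 2.
At stop 2 the remaining stops are stop 4 5, stop 3 11, stop 1 18; go to stop 4.
At stop 4 the remaining stops are stop 3 14, stop 1 23; go to stop 3.
At stop 3 the remaining stops are stop 1 17; go to stop 1.
Return stop 1→Base: 13.
Total = 3 + 6 + 5 + 14 + 17 + 13 = 58.

58 km along Base → stop 5 → stop 2 → stop 4 → stop 3 → stop 1 → Base.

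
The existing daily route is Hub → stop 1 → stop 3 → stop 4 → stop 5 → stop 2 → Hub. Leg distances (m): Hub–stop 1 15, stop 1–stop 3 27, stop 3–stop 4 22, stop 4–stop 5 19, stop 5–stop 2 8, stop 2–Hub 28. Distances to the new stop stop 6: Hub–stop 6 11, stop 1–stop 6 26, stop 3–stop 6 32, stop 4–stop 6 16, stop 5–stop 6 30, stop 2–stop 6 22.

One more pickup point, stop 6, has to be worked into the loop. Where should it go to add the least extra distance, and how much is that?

+5 m — insert stop 6 between stop 2 and Hub.

Insertion cost between consecutive stops i–j is d(i,stop 6) + d(stop 6,j) − d(i,j):
  between Hub and stop 1: 11 + 26 − 15 = 22
  between stop 1 and stop 3: 26 + 32 − 27 = 31
  between stop 3 and stop 4: 32 + 16 − 22 = 26
  between stop 4 and stop 5: 16 + 30 − 19 = 27
  between stop 5 and stop 2: 30 + 22 − 8 = 44
  between stop 2 and Hub: 22 + 11 − 28 = 5
Cheapest insertion is between stop 2 and Hub, adding 5.
New total = 119 + 5 = 124.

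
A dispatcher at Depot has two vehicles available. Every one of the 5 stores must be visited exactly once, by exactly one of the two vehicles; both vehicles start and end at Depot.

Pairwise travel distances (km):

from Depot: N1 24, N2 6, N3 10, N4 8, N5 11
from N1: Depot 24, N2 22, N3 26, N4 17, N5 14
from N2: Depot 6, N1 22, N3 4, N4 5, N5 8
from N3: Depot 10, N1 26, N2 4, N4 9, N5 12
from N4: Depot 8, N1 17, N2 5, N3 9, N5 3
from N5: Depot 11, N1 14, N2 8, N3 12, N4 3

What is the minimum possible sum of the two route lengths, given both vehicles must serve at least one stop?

There are 2^4 − 1 = 15 ways to divide the 5 stops into two non-empty groups. For each, the best each vehicle can do is its own shortest tour through its group:
  {N1} + {N2, N3, N4, N5}: 48 + 33 = 81
  {N2} + {N1, N3, N4, N5}: 12 + 60 = 72
  {N1, N2} + {N3, N4, N5}: 52 + 33 = 85
  {N3} + {N1, N2, N4, N5}: 20 + 52 = 72
  {N1, N3} + {N2, N4, N5}: 60 + 25 = 85
  {N2, N3} + {N1, N4, N5}: 20 + 49 = 69
  … (15 splits in total)
Best: vehicle 1 Depot → N2 → N3 → Depot = 20; vehicle 2 Depot → N1 → N5 → N4 → Depot = 49; combined 69.

Minimum combined distance: 69 km.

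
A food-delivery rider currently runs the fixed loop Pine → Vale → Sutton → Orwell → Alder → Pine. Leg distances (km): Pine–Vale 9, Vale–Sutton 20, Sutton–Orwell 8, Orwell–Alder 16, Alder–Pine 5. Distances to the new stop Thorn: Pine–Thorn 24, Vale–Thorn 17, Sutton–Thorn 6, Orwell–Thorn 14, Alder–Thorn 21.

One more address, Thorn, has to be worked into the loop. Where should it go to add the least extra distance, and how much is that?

+3 km — insert Thorn between Vale and Sutton.

Insertion cost between consecutive stops i–j is d(i,Thorn) + d(Thorn,j) − d(i,j):
  between Pine and Vale: 24 + 17 − 9 = 32
  between Vale and Sutton: 17 + 6 − 20 = 3
  between Sutton and Orwell: 6 + 14 − 8 = 12
  between Orwell and Alder: 14 + 21 − 16 = 19
  between Alder and Pine: 21 + 24 − 5 = 40
Cheapest insertion is between Vale and Sutton, adding 3.
New total = 58 + 3 = 61.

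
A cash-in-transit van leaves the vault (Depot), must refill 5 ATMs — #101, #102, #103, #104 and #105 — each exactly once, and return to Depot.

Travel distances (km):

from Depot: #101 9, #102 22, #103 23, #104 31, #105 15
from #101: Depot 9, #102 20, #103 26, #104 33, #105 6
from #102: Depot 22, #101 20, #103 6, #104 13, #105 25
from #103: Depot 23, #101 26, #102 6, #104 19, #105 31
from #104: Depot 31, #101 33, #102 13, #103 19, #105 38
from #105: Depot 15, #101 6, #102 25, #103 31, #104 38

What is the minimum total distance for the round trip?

95 km — the shortest possible round trip.

Depot - #101 - #102 - #103 - #104 - #105 - Depot: 9+20+6+19+38+15 = 107
Depot - #101 - #102 - #103 - #105 - #104 - Depot: 9+20+6+31+38+31 = 135
Depot - #101 - #102 - #104 - #103 - #105 - Depot: 9+20+13+19+31+15 = 107
Depot - #101 - #102 - #104 - #105 - #103 - Depot: 9+20+13+38+31+23 = 134
Depot - #101 - #102 - #105 - #103 - #104 - Depot: 9+20+25+31+19+31 = 135
Depot - #101 - #102 - #105 - #104 - #103 - Depot: 9+20+25+38+19+23 = 134
Depot - #101 - #103 - #102 - #104 - #105 - Depot: 9+26+6+13+38+15 = 107
Depot - #101 - #103 - #102 - #105 - #104 - Depot: 9+26+6+25+38+31 = 135
Depot - #101 - #103 - #104 - #102 - #105 - Depot: 9+26+19+13+25+15 = 107
Depot - #101 - #103 - #104 - #105 - #102 - Depot: 9+26+19+38+25+22 = 139
Depot - #101 - #103 - #105 - #102 - #104 - Depot: 9+26+31+25+13+31 = 135
Depot - #101 - #103 - #105 - #104 - #102 - Depot: 9+26+31+38+13+22 = 139
Depot - #101 - #104 - #102 - #103 - #105 - Depot: 9+33+13+6+31+15 = 107
Depot - #101 - #104 - #102 - #105 - #103 - Depot: 9+33+13+25+31+23 = 134
… (46 more)
Depot - #101 - #105 - #102 - #104 - #103 - Depot: 9+6+25+13+19+23 = 95  ← best
The minimum is 95.
One optimal route: Depot → #101 → #105 → #102 → #104 → #103 → Depot (or its reverse).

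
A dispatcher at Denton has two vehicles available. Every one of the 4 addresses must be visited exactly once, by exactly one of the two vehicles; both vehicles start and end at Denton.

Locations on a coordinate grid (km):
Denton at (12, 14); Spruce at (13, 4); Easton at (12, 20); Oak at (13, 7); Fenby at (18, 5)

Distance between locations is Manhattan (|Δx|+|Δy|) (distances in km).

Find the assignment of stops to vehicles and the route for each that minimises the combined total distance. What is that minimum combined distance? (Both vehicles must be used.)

There are 2^3 − 1 = 7 ways to divide the 4 stops into two non-empty groups. For each, the best each vehicle can do is its own shortest tour through its group:
  {Spruce} + {Easton, Oak, Fenby}: 22 + 42 = 64
  {Easton} + {Spruce, Oak, Fenby}: 12 + 32 = 44
  {Spruce, Easton} + {Oak, Fenby}: 34 + 30 = 64
  {Oak} + {Spruce, Easton, Fenby}: 16 + 44 = 60
  {Spruce, Oak} + {Easton, Fenby}: 22 + 42 = 64
  {Easton, Oak} + {Spruce, Fenby}: 28 + 32 = 60
  … (7 splits in total)
Best: vehicle 1 Denton → Easton → Denton = 12; vehicle 2 Denton → Spruce → Fenby → Oak → Denton = 32; combined 44.

44 km — the smallest possible combined total.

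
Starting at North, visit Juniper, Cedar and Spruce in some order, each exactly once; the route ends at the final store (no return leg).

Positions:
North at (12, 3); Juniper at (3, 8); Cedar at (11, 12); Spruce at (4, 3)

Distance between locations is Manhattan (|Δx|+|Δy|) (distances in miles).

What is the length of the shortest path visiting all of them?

There are 3! = 6 possible orderings.
North→Juniper→Cedar→Spruce: 14+12+16 = 42
North→Juniper→Spruce→Cedar: 14+6+16 = 36
North→Cedar→Juniper→Spruce: 10+12+6 = 28
North→Cedar→Spruce→Juniper: 10+16+6 = 32
North→Spruce→Juniper→Cedar: 8+6+12 = 26
North→Spruce→Cedar→Juniper: 8+16+12 = 36
The minimum is 26.
One shortest path: North → Spruce → Juniper → Cedar.

26 miles — the minimum one-way total.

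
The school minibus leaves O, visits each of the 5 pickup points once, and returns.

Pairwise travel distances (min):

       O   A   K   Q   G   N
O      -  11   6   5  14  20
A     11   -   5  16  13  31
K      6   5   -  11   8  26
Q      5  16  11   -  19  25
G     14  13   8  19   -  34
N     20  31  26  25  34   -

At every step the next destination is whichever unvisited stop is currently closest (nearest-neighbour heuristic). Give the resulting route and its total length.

Nearest-neighbour total = 88 min; route O → Q → K → A → G → N → O.

At O the remaining stops are Q 5, K 6, A 11, G 14, N 20; go to Q.
At Q the remaining stops are K 11, A 16, G 19, N 25; go to K.
At K the remaining stops are A 5, G 8, N 26; go to A.
At A the remaining stops are G 13, N 31; go to G.
At G the remaining stops are N 34; go to N.
Return N→O: 20.
Total = 5 + 11 + 5 + 13 + 34 + 20 = 88.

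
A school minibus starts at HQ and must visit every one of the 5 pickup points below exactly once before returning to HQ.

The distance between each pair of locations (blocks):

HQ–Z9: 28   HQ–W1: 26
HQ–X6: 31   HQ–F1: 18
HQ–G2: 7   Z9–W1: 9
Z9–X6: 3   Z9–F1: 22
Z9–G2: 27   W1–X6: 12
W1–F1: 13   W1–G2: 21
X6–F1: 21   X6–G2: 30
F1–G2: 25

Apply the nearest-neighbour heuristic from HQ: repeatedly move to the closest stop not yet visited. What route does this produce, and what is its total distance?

79 blocks along HQ → G2 → W1 → Z9 → X6 → F1 → HQ.

At HQ the remaining stops are G2 7, F1 18, W1 26, Z9 28, X6 31; go to G2.
At G2 the remaining stops are W1 21, F1 25, Z9 27, X6 30; go to W1.
At W1 the remaining stops are Z9 9, X6 12, F1 13; go to Z9.
At Z9 the remaining stops are X6 3, F1 22; go to X6.
At X6 the remaining stops are F1 21; go to F1.
Return F1→HQ: 18.
Total = 7 + 21 + 9 + 3 + 21 + 18 = 79.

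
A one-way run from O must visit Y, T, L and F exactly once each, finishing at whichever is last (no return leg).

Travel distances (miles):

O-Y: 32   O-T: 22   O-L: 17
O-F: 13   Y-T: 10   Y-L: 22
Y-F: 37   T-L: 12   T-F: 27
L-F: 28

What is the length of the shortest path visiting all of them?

There are 4! = 24 possible orderings.
O → Y → T → L → F: 32+10+12+28 = 82
O → Y → T → F → L: 32+10+27+28 = 97
O → Y → L → T → F: 32+22+12+27 = 93
O → Y → L → F → T: 32+22+28+27 = 109
O → Y → F → T → L: 32+37+27+12 = 108
O → Y → F → L → T: 32+37+28+12 = 109
O → T → Y → L → F: 22+10+22+28 = 82
O → T → Y → F → L: 22+10+37+28 = 97
O → T → L → Y → F: 22+12+22+37 = 93
O → T → L → F → Y: 22+12+28+37 = 99
O → T → F → Y → L: 22+27+37+22 = 108
O → T → F → L → Y: 22+27+28+22 = 99
O → L → Y → T → F: 17+22+10+27 = 76
O → L → Y → F → T: 17+22+37+27 = 103
… (10 more)
O → F → L → T → Y: 13+28+12+10 = 63  ← best
The minimum is 63.
One shortest path: O → F → L → T → Y.

Shortest open route: 63 miles.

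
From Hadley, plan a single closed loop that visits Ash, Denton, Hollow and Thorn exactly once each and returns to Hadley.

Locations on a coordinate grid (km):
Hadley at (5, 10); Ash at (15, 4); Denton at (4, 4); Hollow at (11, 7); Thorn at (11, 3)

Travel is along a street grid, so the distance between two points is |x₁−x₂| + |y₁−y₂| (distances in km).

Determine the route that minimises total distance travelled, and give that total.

Shortest round trip = 36 km.

Hadley→Ash→Denton→Hollow→Thorn→Hadley: 16+11+10+4+13 = 54
Hadley→Ash→Denton→Thorn→Hollow→Hadley: 16+11+8+4+9 = 48
Hadley→Ash→Hollow→Denton→Thorn→Hadley: 16+7+10+8+13 = 54
Hadley→Ash→Hollow→Thorn→Denton→Hadley: 16+7+4+8+7 = 42
Hadley→Ash→Thorn→Denton→Hollow→Hadley: 16+5+8+10+9 = 48
Hadley→Ash→Thorn→Hollow→Denton→Hadley: 16+5+4+10+7 = 42
Hadley→Denton→Ash→Hollow→Thorn→Hadley: 7+11+7+4+13 = 42
Hadley→Denton→Ash→Thorn→Hollow→Hadley: 7+11+5+4+9 = 36
Hadley→Denton→Hollow→Ash→Thorn→Hadley: 7+10+7+5+13 = 42
Hadley→Denton→Thorn→Ash→Hollow→Hadley: 7+8+5+7+9 = 36
Hadley→Hollow→Ash→Denton→Thorn→Hadley: 9+7+11+8+13 = 48
Hadley→Hollow→Denton→Ash→Thorn→Hadley: 9+10+11+5+13 = 48
The minimum is 36.
One optimal route: Hadley → Denton → Ash → Thorn → Hollow → Hadley (or its reverse).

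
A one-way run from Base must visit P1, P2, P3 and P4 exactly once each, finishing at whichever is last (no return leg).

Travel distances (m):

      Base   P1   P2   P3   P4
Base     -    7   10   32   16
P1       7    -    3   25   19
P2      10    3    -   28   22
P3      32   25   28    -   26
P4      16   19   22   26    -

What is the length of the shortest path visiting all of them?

Shortest open route: 58 m.

There are 4! = 24 possible orderings.
Base → P1 → P2 → P3 → P4: 7+3+28+26 = 64
Base → P1 → P2 → P4 → P3: 7+3+22+26 = 58
Base → P1 → P3 → P2 → P4: 7+25+28+22 = 82
Base → P1 → P3 → P4 → P2: 7+25+26+22 = 80
Base → P1 → P4 → P2 → P3: 7+19+22+28 = 76
Base → P1 → P4 → P3 → P2: 7+19+26+28 = 80
Base → P2 → P1 → P3 → P4: 10+3+25+26 = 64
Base → P2 → P1 → P4 → P3: 10+3+19+26 = 58
Base → P2 → P3 → P1 → P4: 10+28+25+19 = 82
Base → P2 → P3 → P4 → P1: 10+28+26+19 = 83
Base → P2 → P4 → P1 → P3: 10+22+19+25 = 76
Base → P2 → P4 → P3 → P1: 10+22+26+25 = 83
Base → P3 → P1 → P2 → P4: 32+25+3+22 = 82
Base → P3 → P1 → P4 → P2: 32+25+19+22 = 98
… (10 more)
The minimum is 58.
One shortest path: Base → P1 → P2 → P4 → P3.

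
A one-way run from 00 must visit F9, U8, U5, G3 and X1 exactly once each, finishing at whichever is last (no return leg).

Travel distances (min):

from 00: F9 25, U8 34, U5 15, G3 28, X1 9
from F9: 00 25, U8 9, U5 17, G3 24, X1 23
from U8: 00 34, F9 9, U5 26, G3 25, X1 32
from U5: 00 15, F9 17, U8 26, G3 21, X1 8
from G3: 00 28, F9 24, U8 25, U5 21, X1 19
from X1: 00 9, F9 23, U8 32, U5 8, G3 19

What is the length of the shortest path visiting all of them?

Minimum one-way distance = 68 min.

There are 5! = 120 possible orderings.
00 - F9 - U8 - U5 - G3 - X1: 25+9+26+21+19 = 100
00 - F9 - U8 - U5 - X1 - G3: 25+9+26+8+19 = 87
00 - F9 - U8 - G3 - U5 - X1: 25+9+25+21+8 = 88
00 - F9 - U8 - G3 - X1 - U5: 25+9+25+19+8 = 86
00 - F9 - U8 - X1 - U5 - G3: 25+9+32+8+21 = 95
00 - F9 - U8 - X1 - G3 - U5: 25+9+32+19+21 = 106
00 - F9 - U5 - U8 - G3 - X1: 25+17+26+25+19 = 112
00 - F9 - U5 - U8 - X1 - G3: 25+17+26+32+19 = 119
00 - F9 - U5 - G3 - U8 - X1: 25+17+21+25+32 = 120
00 - F9 - U5 - G3 - X1 - U8: 25+17+21+19+32 = 114
00 - F9 - U5 - X1 - U8 - G3: 25+17+8+32+25 = 107
00 - F9 - U5 - X1 - G3 - U8: 25+17+8+19+25 = 94
00 - F9 - G3 - U8 - U5 - X1: 25+24+25+26+8 = 108
00 - F9 - G3 - U8 - X1 - U5: 25+24+25+32+8 = 114
… (106 more)
00 - X1 - U5 - F9 - U8 - G3: 9+8+17+9+25 = 68  ← best
The minimum is 68.
One shortest path: 00 → X1 → U5 → F9 → U8 → G3.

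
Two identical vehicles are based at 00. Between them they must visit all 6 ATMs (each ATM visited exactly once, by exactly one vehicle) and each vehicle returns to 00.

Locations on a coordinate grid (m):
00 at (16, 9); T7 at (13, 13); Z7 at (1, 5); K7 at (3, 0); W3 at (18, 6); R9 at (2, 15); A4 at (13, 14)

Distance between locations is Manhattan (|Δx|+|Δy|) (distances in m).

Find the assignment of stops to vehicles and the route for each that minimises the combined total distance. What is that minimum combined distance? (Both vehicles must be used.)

There are 2^5 − 1 = 31 ways to divide the 6 stops into two non-empty groups. For each, the best each vehicle can do is its own shortest tour through its group:
  {T7} + {Z7, K7, W3, R9, A4}: 14 + 64 = 78
  {Z7} + {T7, K7, W3, R9, A4}: 38 + 62 = 100
  {T7, Z7} + {K7, W3, R9, A4}: 46 + 62 = 108
  {K7} + {T7, Z7, W3, R9, A4}: 44 + 54 = 98
  {T7, K7} + {Z7, W3, R9, A4}: 52 + 54 = 106
  {Z7, K7} + {T7, W3, R9, A4}: 48 + 50 = 98
  … (31 splits in total)
  {W3} + {T7, Z7, K7, R9, A4}: 10 + 60 = 70  ← best
Best: vehicle 1 00 → W3 → 00 = 10; vehicle 2 00 → T7 → A4 → R9 → Z7 → K7 → 00 = 60; combined 70.

Minimum combined distance: 70 m.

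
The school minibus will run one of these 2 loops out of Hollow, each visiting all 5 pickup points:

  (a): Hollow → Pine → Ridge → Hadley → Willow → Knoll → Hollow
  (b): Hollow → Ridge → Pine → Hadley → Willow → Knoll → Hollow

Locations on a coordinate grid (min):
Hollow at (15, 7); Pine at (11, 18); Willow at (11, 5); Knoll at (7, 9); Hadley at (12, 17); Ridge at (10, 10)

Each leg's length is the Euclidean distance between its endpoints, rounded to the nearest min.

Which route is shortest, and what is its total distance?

Shortest is (b), total 41 min.

(a): 12 + 8 + 7 + 12 + 6 + 8 = 53
(b): 6 + 8 + 1 + 12 + 6 + 8 = 41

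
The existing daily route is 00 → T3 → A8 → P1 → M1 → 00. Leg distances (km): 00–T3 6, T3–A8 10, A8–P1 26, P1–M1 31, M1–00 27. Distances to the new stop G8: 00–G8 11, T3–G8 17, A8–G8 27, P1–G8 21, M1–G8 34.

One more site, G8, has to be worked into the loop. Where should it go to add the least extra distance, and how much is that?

Adding 18 km by placing G8 on the M1–00 leg.

Insertion cost between consecutive stops i–j is d(i,G8) + d(G8,j) − d(i,j):
  between 00 and T3: 11 + 17 − 6 = 22
  between T3 and A8: 17 + 27 − 10 = 34
  between A8 and P1: 27 + 21 − 26 = 22
  between P1 and M1: 21 + 34 − 31 = 24
  between M1 and 00: 34 + 11 − 27 = 18
Cheapest insertion is between M1 and 00, adding 18.
New total = 100 + 18 = 118.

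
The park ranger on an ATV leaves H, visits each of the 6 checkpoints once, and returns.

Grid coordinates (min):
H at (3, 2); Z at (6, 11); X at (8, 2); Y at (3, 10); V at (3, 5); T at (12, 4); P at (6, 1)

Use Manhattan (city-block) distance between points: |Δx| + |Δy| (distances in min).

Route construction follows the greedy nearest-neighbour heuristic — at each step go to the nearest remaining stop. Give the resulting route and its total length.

From H: distances to unvisited — V=3, P=4, X=5, Y=8, T=11, Z=12. Nearest is V (3).
From V: distances to unvisited — Y=5, P=7, X=8, Z=9, T=10. Nearest is Y (5).
From Y: distances to unvisited — Z=4, P=12, X=13, T=15. Nearest is Z (4).
From Z: distances to unvisited — P=10, X=11, T=13. Nearest is P (10).
From P: distances to unvisited — X=3, T=9. Nearest is X (3).
From X: distances to unvisited — T=6. Nearest is T (6).
Return T→H: 11.
Total = 3 + 5 + 4 + 10 + 3 + 6 + 11 = 42.

Nearest-neighbour total = 42 min; route H → V → Y → Z → P → X → T → H.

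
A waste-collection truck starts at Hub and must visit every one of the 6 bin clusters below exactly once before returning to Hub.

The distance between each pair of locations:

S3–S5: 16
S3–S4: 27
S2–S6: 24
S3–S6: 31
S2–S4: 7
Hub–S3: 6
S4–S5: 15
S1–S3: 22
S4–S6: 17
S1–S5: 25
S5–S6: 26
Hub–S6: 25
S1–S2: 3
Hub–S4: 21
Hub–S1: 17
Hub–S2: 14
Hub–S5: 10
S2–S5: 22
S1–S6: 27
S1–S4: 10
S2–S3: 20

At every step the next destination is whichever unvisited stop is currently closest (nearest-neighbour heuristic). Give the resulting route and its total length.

Hub → [S3:6 / S5:10 / S2:14 / S1:17 / S4:21 / S6:25] → S3 (6)
S3 → [S5:16 / S2:20 / S1:22 / S4:27 / S6:31] → S5 (16)
S5 → [S4:15 / S2:22 / S1:25 / S6:26] → S4 (15)
S4 → [S2:7 / S1:10 / S6:17] → S2 (7)
S2 → [S1:3 / S6:24] → S1 (3)
S1 → [S6:27] → S6 (27)
Return S6→Hub: 25.
Total = 6 + 16 + 15 + 7 + 3 + 27 + 25 = 99.

99 along Hub → S3 → S5 → S4 → S2 → S1 → S6 → Hub.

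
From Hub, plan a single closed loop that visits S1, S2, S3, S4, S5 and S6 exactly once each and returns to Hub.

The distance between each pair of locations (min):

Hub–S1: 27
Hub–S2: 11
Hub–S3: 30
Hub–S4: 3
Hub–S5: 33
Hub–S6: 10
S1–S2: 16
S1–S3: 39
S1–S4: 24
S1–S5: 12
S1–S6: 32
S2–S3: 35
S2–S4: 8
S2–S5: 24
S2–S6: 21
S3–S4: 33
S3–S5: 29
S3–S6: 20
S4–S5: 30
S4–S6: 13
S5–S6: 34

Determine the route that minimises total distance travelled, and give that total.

Minimum total distance: 98 min.

Hub-S1-S2-S3-S4-S5-S6-Hub: 27+16+35+33+30+34+10 = 185
Hub-S1-S2-S3-S4-S6-S5-Hub: 27+16+35+33+13+34+33 = 191
Hub-S1-S2-S3-S5-S4-S6-Hub: 27+16+35+29+30+13+10 = 160
Hub-S1-S2-S3-S5-S6-S4-Hub: 27+16+35+29+34+13+3 = 157
Hub-S1-S2-S3-S6-S4-S5-Hub: 27+16+35+20+13+30+33 = 174
Hub-S1-S2-S3-S6-S5-S4-Hub: 27+16+35+20+34+30+3 = 165
Hub-S1-S2-S4-S3-S5-S6-Hub: 27+16+8+33+29+34+10 = 157
Hub-S1-S2-S4-S3-S6-S5-Hub: 27+16+8+33+20+34+33 = 171
… (352 more)
Hub-S4-S2-S1-S5-S3-S6-Hub: 3+8+16+12+29+20+10 = 98  ← best
The minimum is 98.
One optimal route: Hub → S4 → S2 → S1 → S5 → S3 → S6 → Hub (or its reverse).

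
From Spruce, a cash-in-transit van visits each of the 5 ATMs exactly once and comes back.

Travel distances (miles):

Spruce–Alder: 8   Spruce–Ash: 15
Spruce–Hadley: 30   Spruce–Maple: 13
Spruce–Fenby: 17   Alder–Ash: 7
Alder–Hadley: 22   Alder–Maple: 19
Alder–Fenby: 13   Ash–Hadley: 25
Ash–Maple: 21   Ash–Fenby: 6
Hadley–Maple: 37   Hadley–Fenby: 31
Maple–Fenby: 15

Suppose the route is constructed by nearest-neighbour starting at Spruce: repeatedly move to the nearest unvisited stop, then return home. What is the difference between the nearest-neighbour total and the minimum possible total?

From Spruce: Alder=8, Maple=13, Ash=15, Fenby=17, Hadley=30 → choose Alder (8).
From Alder: Ash=7, Fenby=13, Maple=19, Hadley=22 → choose Ash (7).
From Ash: Fenby=6, Maple=21, Hadley=25 → choose Fenby (6).
From Fenby: Maple=15, Hadley=31 → choose Maple (15).
From Maple: Hadley=37 → choose Hadley (37).
NN route Spruce → Alder → Ash → Fenby → Maple → Hadley → Spruce costs 103.
Optimal: Spruce → Alder → Hadley → Ash → Fenby → Maple → Spruce costs 89 (by enumerating all 60 distinct tours).
Excess = 103 − 89 = 14.

The nearest-neighbour route is 14 miles longer than optimal.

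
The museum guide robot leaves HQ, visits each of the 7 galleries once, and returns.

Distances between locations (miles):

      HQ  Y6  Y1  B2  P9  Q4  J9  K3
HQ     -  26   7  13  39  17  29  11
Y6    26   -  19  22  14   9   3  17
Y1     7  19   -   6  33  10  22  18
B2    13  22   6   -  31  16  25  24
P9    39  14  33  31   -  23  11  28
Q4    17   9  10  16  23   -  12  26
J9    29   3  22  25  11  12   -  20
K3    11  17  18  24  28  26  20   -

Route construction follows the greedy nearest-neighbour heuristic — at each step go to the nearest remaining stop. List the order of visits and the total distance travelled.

HQ → [Y1:7 / K3:11 / B2:13 / Q4:17 / Y6:26 / J9:29 / P9:39] → Y1 (7)
Y1 → [B2:6 / Q4:10 / K3:18 / Y6:19 / J9:22 / P9:33] → B2 (6)
B2 → [Q4:16 / Y6:22 / K3:24 / J9:25 / P9:31] → Q4 (16)
Q4 → [Y6:9 / J9:12 / P9:23 / K3:26] → Y6 (9)
Y6 → [J9:3 / P9:14 / K3:17] → J9 (3)
J9 → [P9:11 / K3:20] → P9 (11)
P9 → [K3:28] → K3 (28)
Return K3→HQ: 11.
Total = 7 + 6 + 16 + 9 + 3 + 11 + 28 + 11 = 91.

Nearest-neighbour total = 91 miles; route HQ → Y1 → B2 → Q4 → Y6 → J9 → P9 → K3 → HQ.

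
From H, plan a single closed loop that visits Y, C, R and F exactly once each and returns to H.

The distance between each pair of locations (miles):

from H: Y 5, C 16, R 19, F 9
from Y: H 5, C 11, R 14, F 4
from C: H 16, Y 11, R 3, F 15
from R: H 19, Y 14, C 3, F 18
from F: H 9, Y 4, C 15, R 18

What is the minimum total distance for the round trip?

Minimum total distance: 46 miles.

With 4 stops there are 4!/2 = 12 distinct round trips (a route and its reverse cost the same).
H - Y - C - R - F - H: 5+11+3+18+9 = 46
H - Y - C - F - R - H: 5+11+15+18+19 = 68
H - Y - R - C - F - H: 5+14+3+15+9 = 46
H - Y - R - F - C - H: 5+14+18+15+16 = 68
H - Y - F - C - R - H: 5+4+15+3+19 = 46
H - Y - F - R - C - H: 5+4+18+3+16 = 46
H - C - Y - R - F - H: 16+11+14+18+9 = 68
H - C - Y - F - R - H: 16+11+4+18+19 = 68
H - C - R - Y - F - H: 16+3+14+4+9 = 46
H - C - F - Y - R - H: 16+15+4+14+19 = 68
H - R - Y - C - F - H: 19+14+11+15+9 = 68
H - R - C - Y - F - H: 19+3+11+4+9 = 46
The minimum is 46.
One optimal route: H → Y → C → R → F → H (or its reverse).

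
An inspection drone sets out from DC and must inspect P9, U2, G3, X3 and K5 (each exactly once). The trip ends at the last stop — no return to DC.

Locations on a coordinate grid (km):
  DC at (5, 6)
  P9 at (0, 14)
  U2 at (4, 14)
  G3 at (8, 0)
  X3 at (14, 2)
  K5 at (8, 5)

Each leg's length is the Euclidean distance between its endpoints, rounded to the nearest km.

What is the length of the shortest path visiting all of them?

There are 5! = 120 possible orderings.
DC - P9 - U2 - G3 - X3 - K5: 9+4+15+6+7 = 41
DC - P9 - U2 - G3 - K5 - X3: 9+4+15+5+7 = 40
DC - P9 - U2 - X3 - G3 - K5: 9+4+16+6+5 = 40
DC - P9 - U2 - X3 - K5 - G3: 9+4+16+7+5 = 41
DC - P9 - U2 - K5 - G3 - X3: 9+4+10+5+6 = 34
DC - P9 - U2 - K5 - X3 - G3: 9+4+10+7+6 = 36
DC - P9 - G3 - U2 - X3 - K5: 9+16+15+16+7 = 63
DC - P9 - G3 - U2 - K5 - X3: 9+16+15+10+7 = 57
DC - P9 - G3 - X3 - U2 - K5: 9+16+6+16+10 = 57
DC - P9 - G3 - X3 - K5 - U2: 9+16+6+7+10 = 48
DC - P9 - G3 - K5 - U2 - X3: 9+16+5+10+16 = 56
DC - P9 - G3 - K5 - X3 - U2: 9+16+5+7+16 = 53
DC - P9 - X3 - U2 - G3 - K5: 9+18+16+15+5 = 63
DC - P9 - X3 - U2 - K5 - G3: 9+18+16+10+5 = 58
… (106 more)
The minimum is 34.
One shortest path: DC → P9 → U2 → K5 → G3 → X3.

34 km — the minimum one-way total.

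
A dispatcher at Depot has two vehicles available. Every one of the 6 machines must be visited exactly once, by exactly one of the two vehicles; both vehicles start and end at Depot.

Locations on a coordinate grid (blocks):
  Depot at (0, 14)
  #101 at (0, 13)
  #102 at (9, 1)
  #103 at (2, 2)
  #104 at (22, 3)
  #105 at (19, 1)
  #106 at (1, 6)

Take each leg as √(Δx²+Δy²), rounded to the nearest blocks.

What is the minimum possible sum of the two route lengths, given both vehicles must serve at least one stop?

Minimum combined distance: 60 blocks.

There are 2^5 − 1 = 31 ways to divide the 6 stops into two non-empty groups. For each, the best each vehicle can do is its own shortest tour through its group:
  {#101} + {#102, #103, #104, #105, #106}: 2 + 58 = 60
  {#102} + {#101, #103, #104, #105, #106}: 32 + 58 = 90
  {#101, #102} + {#103, #104, #105, #106}: 32 + 58 = 90
  {#103} + {#101, #102, #104, #105, #106}: 24 + 56 = 80
  {#101, #103} + {#102, #104, #105, #106}: 24 + 56 = 80
  {#102, #103} + {#101, #104, #105, #106}: 35 + 56 = 91
  … (31 splits in total)
Best: vehicle 1 Depot → #101 → Depot = 2; vehicle 2 Depot → #104 → #105 → #102 → #103 → #106 → Depot = 58; combined 60.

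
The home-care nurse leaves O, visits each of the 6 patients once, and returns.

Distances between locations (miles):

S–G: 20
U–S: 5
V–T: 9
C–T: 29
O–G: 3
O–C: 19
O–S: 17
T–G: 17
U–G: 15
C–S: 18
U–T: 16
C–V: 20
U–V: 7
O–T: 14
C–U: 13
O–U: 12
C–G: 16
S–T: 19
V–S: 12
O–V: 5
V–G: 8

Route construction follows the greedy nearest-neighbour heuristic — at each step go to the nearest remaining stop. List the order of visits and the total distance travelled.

At O the remaining stops are G 3, V 5, U 12, T 14, S 17, C 19; go to G.
At G the remaining stops are V 8, U 15, C 16, T 17, S 20; go to V.
At V the remaining stops are U 7, T 9, S 12, C 20; go to U.
At U the remaining stops are S 5, C 13, T 16; go to S.
At S the remaining stops are C 18, T 19; go to C.
At C the remaining stops are T 29; go to T.
Return T→O: 14.
Total = 3 + 8 + 7 + 5 + 18 + 29 + 14 = 84.

Total distance 84 miles via the nearest-neighbour route O → G → V → U → S → C → T → O.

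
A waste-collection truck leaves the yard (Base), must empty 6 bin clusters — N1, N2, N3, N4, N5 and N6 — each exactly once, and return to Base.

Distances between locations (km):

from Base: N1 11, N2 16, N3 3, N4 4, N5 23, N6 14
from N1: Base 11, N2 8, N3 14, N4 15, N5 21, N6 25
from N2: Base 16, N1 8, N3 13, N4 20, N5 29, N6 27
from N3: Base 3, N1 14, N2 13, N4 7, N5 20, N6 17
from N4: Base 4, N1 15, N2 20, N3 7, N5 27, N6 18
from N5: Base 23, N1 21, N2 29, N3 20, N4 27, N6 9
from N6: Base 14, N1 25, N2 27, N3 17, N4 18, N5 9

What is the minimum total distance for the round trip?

Shortest round trip = 76 km.

With 6 stops there are 6!/2 = 360 distinct round trips (a route and its reverse cost the same).
Base → N1 → N2 → N3 → N4 → N5 → N6 → Base: 11+8+13+7+27+9+14 = 89
Base → N1 → N2 → N3 → N4 → N6 → N5 → Base: 11+8+13+7+18+9+23 = 89
Base → N1 → N2 → N3 → N5 → N4 → N6 → Base: 11+8+13+20+27+18+14 = 111
Base → N1 → N2 → N3 → N5 → N6 → N4 → Base: 11+8+13+20+9+18+4 = 83
Base → N1 → N2 → N3 → N6 → N4 → N5 → Base: 11+8+13+17+18+27+23 = 117
Base → N1 → N2 → N3 → N6 → N5 → N4 → Base: 11+8+13+17+9+27+4 = 89
Base → N1 → N2 → N4 → N3 → N5 → N6 → Base: 11+8+20+7+20+9+14 = 89
Base → N1 → N2 → N4 → N3 → N6 → N5 → Base: 11+8+20+7+17+9+23 = 95
… (352 more)
Base → N3 → N2 → N1 → N5 → N6 → N4 → Base: 3+13+8+21+9+18+4 = 76  ← best
The minimum is 76.
One optimal route: Base → N3 → N2 → N1 → N5 → N6 → N4 → Base (or its reverse).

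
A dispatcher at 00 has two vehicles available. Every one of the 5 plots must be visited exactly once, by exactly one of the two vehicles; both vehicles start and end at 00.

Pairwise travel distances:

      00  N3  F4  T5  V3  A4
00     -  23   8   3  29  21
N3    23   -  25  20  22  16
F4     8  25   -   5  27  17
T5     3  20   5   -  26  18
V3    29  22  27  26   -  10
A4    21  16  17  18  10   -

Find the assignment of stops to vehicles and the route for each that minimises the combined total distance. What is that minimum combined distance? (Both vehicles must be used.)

86 — the smallest possible combined total.

There are 2^4 − 1 = 15 ways to divide the 5 stops into two non-empty groups. For each, the best each vehicle can do is its own shortest tour through its group:
  {N3} + {F4, T5, V3, A4}: 46 + 64 = 110
  {F4} + {N3, T5, V3, A4}: 16 + 76 = 92
  {N3, F4} + {T5, V3, A4}: 56 + 60 = 116
  {T5} + {N3, F4, V3, A4}: 6 + 80 = 86
  {N3, T5} + {F4, V3, A4}: 46 + 64 = 110
  {F4, T5} + {N3, V3, A4}: 16 + 76 = 92
  … (15 splits in total)
Best: vehicle 1 00 → T5 → 00 = 6; vehicle 2 00 → N3 → V3 → A4 → F4 → 00 = 80; combined 86.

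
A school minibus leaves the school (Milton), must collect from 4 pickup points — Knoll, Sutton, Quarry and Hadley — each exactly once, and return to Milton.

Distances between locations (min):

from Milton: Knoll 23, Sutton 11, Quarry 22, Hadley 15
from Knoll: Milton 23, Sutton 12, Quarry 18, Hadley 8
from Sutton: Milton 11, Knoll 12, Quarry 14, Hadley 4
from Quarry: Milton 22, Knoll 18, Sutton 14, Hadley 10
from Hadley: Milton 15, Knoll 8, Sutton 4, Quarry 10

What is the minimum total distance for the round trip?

63 min — the shortest possible round trip.

Milton-Knoll-Sutton-Quarry-Hadley-Milton: 23+12+14+10+15 = 74
Milton-Knoll-Sutton-Hadley-Quarry-Milton: 23+12+4+10+22 = 71
Milton-Knoll-Quarry-Sutton-Hadley-Milton: 23+18+14+4+15 = 74
Milton-Knoll-Quarry-Hadley-Sutton-Milton: 23+18+10+4+11 = 66
Milton-Knoll-Hadley-Sutton-Quarry-Milton: 23+8+4+14+22 = 71
Milton-Knoll-Hadley-Quarry-Sutton-Milton: 23+8+10+14+11 = 66
Milton-Sutton-Knoll-Quarry-Hadley-Milton: 11+12+18+10+15 = 66
Milton-Sutton-Knoll-Hadley-Quarry-Milton: 11+12+8+10+22 = 63
Milton-Sutton-Quarry-Knoll-Hadley-Milton: 11+14+18+8+15 = 66
Milton-Sutton-Hadley-Knoll-Quarry-Milton: 11+4+8+18+22 = 63
Milton-Quarry-Knoll-Sutton-Hadley-Milton: 22+18+12+4+15 = 71
Milton-Quarry-Sutton-Knoll-Hadley-Milton: 22+14+12+8+15 = 71
The minimum is 63.
One optimal route: Milton → Sutton → Knoll → Hadley → Quarry → Milton (or its reverse).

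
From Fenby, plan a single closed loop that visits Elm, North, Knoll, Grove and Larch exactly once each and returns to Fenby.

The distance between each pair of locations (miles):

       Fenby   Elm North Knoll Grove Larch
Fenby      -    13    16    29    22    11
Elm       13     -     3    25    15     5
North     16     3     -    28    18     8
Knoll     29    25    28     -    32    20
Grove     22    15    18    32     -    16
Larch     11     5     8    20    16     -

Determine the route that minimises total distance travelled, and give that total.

97 miles — the shortest possible round trip.

Fenby - Elm - North - Knoll - Grove - Larch - Fenby: 13+3+28+32+16+11 = 103
Fenby - Elm - North - Knoll - Larch - Grove - Fenby: 13+3+28+20+16+22 = 102
Fenby - Elm - North - Grove - Knoll - Larch - Fenby: 13+3+18+32+20+11 = 97
Fenby - Elm - North - Grove - Larch - Knoll - Fenby: 13+3+18+16+20+29 = 99
Fenby - Elm - North - Larch - Knoll - Grove - Fenby: 13+3+8+20+32+22 = 98
Fenby - Elm - North - Larch - Grove - Knoll - Fenby: 13+3+8+16+32+29 = 101
Fenby - Elm - Knoll - North - Grove - Larch - Fenby: 13+25+28+18+16+11 = 111
Fenby - Elm - Knoll - North - Larch - Grove - Fenby: 13+25+28+8+16+22 = 112
Fenby - Elm - Knoll - Grove - North - Larch - Fenby: 13+25+32+18+8+11 = 107
Fenby - Elm - Knoll - Grove - Larch - North - Fenby: 13+25+32+16+8+16 = 110
Fenby - Elm - Knoll - Larch - North - Grove - Fenby: 13+25+20+8+18+22 = 106
Fenby - Elm - Knoll - Larch - Grove - North - Fenby: 13+25+20+16+18+16 = 108
Fenby - Elm - Grove - North - Knoll - Larch - Fenby: 13+15+18+28+20+11 = 105
Fenby - Elm - Grove - North - Larch - Knoll - Fenby: 13+15+18+8+20+29 = 103
… (46 more)
The minimum is 97.
One optimal route: Fenby → Elm → North → Grove → Knoll → Larch → Fenby (or its reverse).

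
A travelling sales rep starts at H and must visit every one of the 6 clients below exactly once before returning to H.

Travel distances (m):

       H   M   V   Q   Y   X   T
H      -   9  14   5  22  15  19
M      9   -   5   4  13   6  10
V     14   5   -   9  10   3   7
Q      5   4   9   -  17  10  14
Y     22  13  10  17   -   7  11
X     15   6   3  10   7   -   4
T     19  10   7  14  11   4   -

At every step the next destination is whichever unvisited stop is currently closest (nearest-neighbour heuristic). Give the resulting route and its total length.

At H the remaining stops are Q 5, M 9, V 14, X 15, T 19, Y 22; go to Q.
At Q the remaining stops are M 4, V 9, X 10, T 14, Y 17; go to M.
At M the remaining stops are V 5, X 6, T 10, Y 13; go to V.
At V the remaining stops are X 3, T 7, Y 10; go to X.
At X the remaining stops are T 4, Y 7; go to T.
At T the remaining stops are Y 11; go to Y.
Return Y→H: 22.
Total = 5 + 4 + 5 + 3 + 4 + 11 + 22 = 54.

Total distance 54 m via the nearest-neighbour route H → Q → M → V → X → T → Y → H.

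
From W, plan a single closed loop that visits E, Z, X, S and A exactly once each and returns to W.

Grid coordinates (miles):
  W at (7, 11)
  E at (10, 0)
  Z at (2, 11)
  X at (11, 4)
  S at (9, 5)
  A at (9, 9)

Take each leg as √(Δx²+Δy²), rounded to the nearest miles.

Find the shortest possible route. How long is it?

31 miles — the shortest possible round trip.

There are 60 distinct closed tours to check (reversals are equivalent).
W → E → Z → X → S → A → W: 11+14+11+2+4+3 = 45
W → E → Z → X → A → S → W: 11+14+11+5+4+6 = 51
W → E → Z → S → X → A → W: 11+14+9+2+5+3 = 44
W → E → Z → S → A → X → W: 11+14+9+4+5+8 = 51
W → E → Z → A → X → S → W: 11+14+7+5+2+6 = 45
W → E → Z → A → S → X → W: 11+14+7+4+2+8 = 46
W → E → X → Z → S → A → W: 11+4+11+9+4+3 = 42
W → E → X → Z → A → S → W: 11+4+11+7+4+6 = 43
W → E → X → S → Z → A → W: 11+4+2+9+7+3 = 36
W → E → X → S → A → Z → W: 11+4+2+4+7+5 = 33
W → E → X → A → Z → S → W: 11+4+5+7+9+6 = 42
W → E → X → A → S → Z → W: 11+4+5+4+9+5 = 38
W → E → S → Z → X → A → W: 11+5+9+11+5+3 = 44
W → E → S → Z → A → X → W: 11+5+9+7+5+8 = 45
… (46 more)
W → Z → S → E → X → A → W: 5+9+5+4+5+3 = 31  ← best
The minimum is 31.
One optimal route: W → Z → S → E → X → A → W (or its reverse).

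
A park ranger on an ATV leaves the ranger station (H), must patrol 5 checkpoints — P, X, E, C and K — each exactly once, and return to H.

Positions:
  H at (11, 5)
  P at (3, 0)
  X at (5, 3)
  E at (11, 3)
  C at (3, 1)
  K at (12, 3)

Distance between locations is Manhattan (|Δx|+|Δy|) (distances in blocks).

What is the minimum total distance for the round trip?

28 blocks — the shortest possible round trip.

There are 60 distinct closed tours to check (reversals are equivalent).
H-P-X-E-C-K-H: 13+5+6+10+11+3 = 48
H-P-X-E-K-C-H: 13+5+6+1+11+12 = 48
H-P-X-C-E-K-H: 13+5+4+10+1+3 = 36
H-P-X-C-K-E-H: 13+5+4+11+1+2 = 36
H-P-X-K-E-C-H: 13+5+7+1+10+12 = 48
H-P-X-K-C-E-H: 13+5+7+11+10+2 = 48
H-P-E-X-C-K-H: 13+11+6+4+11+3 = 48
H-P-E-X-K-C-H: 13+11+6+7+11+12 = 60
H-P-E-C-X-K-H: 13+11+10+4+7+3 = 48
H-P-E-C-K-X-H: 13+11+10+11+7+8 = 60
H-P-E-K-X-C-H: 13+11+1+7+4+12 = 48
H-P-E-K-C-X-H: 13+11+1+11+4+8 = 48
H-P-C-X-E-K-H: 13+1+4+6+1+3 = 28
H-P-C-X-K-E-H: 13+1+4+7+1+2 = 28
… (46 more)
The minimum is 28.
One optimal route: H → P → C → X → E → K → H (or its reverse).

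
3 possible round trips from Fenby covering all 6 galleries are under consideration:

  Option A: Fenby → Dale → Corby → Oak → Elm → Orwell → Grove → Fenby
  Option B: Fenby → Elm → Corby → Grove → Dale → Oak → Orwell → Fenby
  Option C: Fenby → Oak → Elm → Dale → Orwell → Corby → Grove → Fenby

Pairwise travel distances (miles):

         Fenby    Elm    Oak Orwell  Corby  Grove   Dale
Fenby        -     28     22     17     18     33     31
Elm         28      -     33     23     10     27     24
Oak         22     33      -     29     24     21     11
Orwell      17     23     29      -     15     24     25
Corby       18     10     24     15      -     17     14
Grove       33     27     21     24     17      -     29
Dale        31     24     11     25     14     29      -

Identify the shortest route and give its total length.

Option A: 31 + 14 + 24 + 33 + 23 + 24 + 33 = 182
Option B: 28 + 10 + 17 + 29 + 11 + 29 + 17 = 141
Option C: 22 + 33 + 24 + 25 + 15 + 17 + 33 = 169

141 miles — Option B is the shortest.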